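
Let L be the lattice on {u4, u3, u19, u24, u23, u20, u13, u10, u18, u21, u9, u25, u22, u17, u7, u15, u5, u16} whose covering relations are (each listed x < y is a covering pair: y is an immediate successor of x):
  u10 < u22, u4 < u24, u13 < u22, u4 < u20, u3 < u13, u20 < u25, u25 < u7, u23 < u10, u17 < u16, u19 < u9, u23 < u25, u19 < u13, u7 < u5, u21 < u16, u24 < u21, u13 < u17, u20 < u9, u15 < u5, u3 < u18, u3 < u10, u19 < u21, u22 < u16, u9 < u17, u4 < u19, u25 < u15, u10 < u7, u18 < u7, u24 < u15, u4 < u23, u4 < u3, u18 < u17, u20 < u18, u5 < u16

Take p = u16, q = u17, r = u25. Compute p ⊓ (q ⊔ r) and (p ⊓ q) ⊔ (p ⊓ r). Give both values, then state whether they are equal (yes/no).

q ⊔ r = u16, so p ⊓ (q ⊔ r) = u16 ⊓ u16 = u16.
p ⊓ q = u17 and p ⊓ r = u25, so (p ⊓ q) ⊔ (p ⊓ r) = u17 ⊔ u25 = u16.
Equal: yes.

u16; u16; yes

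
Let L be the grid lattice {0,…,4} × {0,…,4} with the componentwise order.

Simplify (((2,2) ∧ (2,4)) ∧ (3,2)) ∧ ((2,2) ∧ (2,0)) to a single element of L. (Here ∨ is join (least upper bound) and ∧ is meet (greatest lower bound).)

(2,2) ∧ (2,4) = (2,2)
(2,2) ∧ (3,2) = (2,2)
(2,2) ∧ (2,0) = (2,0)
(2,2) ∧ (2,0) = (2,0)

(2,0)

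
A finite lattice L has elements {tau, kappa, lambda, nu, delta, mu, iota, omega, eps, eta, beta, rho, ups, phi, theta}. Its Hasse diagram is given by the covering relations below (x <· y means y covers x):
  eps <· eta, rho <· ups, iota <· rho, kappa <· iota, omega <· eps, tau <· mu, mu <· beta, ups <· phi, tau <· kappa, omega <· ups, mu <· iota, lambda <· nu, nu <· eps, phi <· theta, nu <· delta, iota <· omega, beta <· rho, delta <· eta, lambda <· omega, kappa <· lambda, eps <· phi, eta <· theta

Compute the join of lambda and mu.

Common upper bounds of {lambda, mu}: eps, eta, omega, phi, theta, ups.
The least among these is omega.

omega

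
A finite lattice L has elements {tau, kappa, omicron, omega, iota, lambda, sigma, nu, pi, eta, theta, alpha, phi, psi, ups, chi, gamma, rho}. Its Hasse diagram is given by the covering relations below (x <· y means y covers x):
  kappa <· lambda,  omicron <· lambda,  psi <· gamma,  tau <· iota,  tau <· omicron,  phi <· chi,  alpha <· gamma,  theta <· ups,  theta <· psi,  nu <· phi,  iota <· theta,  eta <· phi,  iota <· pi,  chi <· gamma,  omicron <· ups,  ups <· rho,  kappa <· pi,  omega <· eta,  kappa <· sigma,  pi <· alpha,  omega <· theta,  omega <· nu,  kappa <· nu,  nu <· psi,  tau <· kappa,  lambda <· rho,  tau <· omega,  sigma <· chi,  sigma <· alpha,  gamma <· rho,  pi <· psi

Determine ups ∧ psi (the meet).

theta

Common lower bounds of {ups, psi}: iota, omega, tau, theta.
The greatest among these is theta.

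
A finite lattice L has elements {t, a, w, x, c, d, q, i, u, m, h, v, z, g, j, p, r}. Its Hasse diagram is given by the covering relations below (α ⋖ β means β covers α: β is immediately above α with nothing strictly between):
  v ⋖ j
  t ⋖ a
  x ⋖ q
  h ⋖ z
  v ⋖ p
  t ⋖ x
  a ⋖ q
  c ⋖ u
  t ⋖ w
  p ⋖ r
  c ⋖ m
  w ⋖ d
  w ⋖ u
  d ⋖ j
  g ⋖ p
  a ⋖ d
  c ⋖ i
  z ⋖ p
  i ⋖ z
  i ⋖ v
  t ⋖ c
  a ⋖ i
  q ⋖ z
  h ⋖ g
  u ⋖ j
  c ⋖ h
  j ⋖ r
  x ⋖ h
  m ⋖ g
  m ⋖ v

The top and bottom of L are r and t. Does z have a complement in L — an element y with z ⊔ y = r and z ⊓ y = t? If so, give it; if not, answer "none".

Need y with z ∨ y = r and z ∧ y = t.
Checking each element gives: w.

w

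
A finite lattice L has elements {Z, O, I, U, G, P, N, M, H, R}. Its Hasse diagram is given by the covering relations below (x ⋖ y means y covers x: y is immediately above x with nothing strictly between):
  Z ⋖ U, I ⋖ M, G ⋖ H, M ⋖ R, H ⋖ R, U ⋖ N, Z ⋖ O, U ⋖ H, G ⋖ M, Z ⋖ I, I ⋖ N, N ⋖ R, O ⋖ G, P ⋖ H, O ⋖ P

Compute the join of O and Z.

Common upper bounds of {O, Z}: G, H, M, O, P, R.
The least among these is O.

O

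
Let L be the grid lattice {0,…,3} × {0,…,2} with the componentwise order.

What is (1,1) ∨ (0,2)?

In a product of chains, the join is componentwise max, giving (1,2).

(1,2)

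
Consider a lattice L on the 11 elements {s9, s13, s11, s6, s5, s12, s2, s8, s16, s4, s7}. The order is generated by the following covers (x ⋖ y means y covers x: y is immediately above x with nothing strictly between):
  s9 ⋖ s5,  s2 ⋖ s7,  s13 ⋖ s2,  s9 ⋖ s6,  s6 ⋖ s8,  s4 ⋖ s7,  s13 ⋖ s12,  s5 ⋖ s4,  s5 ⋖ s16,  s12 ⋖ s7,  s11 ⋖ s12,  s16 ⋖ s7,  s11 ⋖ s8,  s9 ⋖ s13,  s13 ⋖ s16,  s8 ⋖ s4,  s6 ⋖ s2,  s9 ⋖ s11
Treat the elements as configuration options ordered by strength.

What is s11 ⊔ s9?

s11

Common upper bounds of {s11, s9}: s11, s12, s4, s7, s8.
The least among these is s11.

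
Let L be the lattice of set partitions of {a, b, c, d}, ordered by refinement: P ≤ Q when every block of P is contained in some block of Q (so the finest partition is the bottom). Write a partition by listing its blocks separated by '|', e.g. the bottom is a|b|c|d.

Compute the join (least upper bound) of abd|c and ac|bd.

abcd

The join of abd|c and ac|bd merges any blocks that overlap across the partitions, giving abcd.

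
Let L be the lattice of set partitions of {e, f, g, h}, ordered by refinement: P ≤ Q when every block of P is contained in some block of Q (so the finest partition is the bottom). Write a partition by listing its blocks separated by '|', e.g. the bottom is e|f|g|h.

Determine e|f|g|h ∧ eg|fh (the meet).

e|f|g|h

The meet (common refinement) of e|f|g|h and eg|fh intersects blocks pairwise, giving e|f|g|h.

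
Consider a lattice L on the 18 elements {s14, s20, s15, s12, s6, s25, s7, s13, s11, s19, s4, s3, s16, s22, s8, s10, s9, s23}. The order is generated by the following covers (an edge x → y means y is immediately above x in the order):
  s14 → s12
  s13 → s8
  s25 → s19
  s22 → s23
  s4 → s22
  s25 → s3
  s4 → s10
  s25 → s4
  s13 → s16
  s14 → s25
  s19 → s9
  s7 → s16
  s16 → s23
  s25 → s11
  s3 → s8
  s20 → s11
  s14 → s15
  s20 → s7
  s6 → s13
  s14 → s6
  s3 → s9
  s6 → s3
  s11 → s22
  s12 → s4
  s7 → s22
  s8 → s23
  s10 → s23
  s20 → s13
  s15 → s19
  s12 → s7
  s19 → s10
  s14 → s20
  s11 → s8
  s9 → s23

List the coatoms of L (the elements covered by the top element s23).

The coatoms are exactly the elements covered by s23: s10, s16, s22, s8, s9.

s10, s16, s22, s8, s9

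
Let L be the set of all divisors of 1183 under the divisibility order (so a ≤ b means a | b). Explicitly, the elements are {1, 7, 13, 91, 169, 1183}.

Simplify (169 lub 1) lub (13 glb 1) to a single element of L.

169 ∨ 1 = 169
13 ∧ 1 = 1
169 ∨ 1 = 169

169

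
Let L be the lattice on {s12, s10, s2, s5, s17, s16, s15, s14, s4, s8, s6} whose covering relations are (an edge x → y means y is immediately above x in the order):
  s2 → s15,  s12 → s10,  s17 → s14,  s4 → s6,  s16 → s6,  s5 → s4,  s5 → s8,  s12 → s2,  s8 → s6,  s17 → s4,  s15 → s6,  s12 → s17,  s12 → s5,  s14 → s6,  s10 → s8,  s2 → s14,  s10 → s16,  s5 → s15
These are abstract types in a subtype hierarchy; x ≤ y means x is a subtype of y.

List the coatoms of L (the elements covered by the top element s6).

s14, s15, s16, s4, s8

The coatoms are exactly the elements covered by s6: s14, s15, s16, s4, s8.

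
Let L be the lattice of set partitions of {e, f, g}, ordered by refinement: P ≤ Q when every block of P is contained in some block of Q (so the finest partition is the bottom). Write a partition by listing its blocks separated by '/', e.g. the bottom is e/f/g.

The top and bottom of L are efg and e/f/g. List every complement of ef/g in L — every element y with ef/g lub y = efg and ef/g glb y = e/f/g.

e/fg, eg/f

Need y with ef/g ∨ y = efg and ef/g ∧ y = e/f/g.
Checking each element gives: e/fg, eg/f.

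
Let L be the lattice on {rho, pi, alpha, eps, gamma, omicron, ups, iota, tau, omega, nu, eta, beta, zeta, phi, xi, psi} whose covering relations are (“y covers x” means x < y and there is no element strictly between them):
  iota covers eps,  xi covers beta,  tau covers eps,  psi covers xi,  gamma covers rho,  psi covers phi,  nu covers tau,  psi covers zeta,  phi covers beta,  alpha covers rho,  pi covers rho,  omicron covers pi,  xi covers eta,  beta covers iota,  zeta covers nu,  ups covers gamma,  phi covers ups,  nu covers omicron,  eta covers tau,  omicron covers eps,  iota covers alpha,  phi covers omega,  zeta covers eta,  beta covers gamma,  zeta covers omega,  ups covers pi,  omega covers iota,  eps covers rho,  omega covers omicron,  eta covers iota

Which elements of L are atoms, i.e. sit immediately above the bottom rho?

The atoms are exactly the elements that cover rho: alpha, eps, gamma, pi.

alpha, eps, gamma, pi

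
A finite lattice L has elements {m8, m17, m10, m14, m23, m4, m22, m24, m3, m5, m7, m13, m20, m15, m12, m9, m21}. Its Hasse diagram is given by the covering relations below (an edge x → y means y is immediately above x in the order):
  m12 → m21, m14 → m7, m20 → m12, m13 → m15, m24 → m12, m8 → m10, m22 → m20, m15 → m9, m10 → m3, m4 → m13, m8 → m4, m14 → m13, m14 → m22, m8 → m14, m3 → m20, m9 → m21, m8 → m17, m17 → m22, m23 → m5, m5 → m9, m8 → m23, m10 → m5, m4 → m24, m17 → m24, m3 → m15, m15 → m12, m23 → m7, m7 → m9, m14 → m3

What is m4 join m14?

m13

Common upper bounds of {m4, m14}: m12, m13, m15, m21, m9.
The least among these is m13.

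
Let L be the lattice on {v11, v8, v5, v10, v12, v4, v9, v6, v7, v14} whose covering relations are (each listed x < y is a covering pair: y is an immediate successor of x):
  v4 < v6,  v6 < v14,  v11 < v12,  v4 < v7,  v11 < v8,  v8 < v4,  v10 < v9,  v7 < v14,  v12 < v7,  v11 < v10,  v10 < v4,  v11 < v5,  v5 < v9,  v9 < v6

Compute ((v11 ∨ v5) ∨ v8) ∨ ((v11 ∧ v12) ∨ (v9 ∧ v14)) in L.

v11 ∨ v5 = v5
v5 ∨ v8 = v6
v11 ∧ v12 = v11
v9 ∧ v14 = v9
v11 ∨ v9 = v9
v6 ∨ v9 = v6

v6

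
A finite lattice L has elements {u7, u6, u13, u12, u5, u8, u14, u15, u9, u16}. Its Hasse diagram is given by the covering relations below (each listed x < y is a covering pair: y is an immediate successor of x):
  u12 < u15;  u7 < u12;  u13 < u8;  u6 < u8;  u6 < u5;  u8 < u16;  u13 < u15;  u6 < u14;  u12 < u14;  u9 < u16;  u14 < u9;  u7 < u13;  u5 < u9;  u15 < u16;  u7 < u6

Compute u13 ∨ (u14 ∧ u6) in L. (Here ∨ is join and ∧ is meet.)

u8

u14 ∧ u6 = u6
u13 ∨ u6 = u8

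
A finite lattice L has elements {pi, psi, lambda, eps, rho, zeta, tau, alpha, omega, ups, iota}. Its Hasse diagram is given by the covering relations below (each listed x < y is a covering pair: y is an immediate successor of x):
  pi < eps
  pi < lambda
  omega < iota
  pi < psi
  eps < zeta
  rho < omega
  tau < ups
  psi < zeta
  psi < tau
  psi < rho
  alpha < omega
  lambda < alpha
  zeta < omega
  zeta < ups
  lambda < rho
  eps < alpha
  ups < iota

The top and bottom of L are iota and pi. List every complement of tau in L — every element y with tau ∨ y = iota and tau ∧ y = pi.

alpha, lambda

Need y with tau ∨ y = iota and tau ∧ y = pi.
Checking each element gives: alpha, lambda.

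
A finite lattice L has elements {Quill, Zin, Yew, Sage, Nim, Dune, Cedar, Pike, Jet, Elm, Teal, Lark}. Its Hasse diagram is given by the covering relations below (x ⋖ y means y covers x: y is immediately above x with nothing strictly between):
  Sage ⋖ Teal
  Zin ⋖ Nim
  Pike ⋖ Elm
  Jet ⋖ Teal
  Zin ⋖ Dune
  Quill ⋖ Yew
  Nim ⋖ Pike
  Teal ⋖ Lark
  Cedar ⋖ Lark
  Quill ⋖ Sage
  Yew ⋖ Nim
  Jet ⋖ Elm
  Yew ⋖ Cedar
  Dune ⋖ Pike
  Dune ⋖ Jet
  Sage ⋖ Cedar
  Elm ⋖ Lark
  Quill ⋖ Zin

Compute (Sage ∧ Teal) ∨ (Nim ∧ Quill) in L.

Sage ∧ Teal = Sage
Nim ∧ Quill = Quill
Sage ∨ Quill = Sage

Sage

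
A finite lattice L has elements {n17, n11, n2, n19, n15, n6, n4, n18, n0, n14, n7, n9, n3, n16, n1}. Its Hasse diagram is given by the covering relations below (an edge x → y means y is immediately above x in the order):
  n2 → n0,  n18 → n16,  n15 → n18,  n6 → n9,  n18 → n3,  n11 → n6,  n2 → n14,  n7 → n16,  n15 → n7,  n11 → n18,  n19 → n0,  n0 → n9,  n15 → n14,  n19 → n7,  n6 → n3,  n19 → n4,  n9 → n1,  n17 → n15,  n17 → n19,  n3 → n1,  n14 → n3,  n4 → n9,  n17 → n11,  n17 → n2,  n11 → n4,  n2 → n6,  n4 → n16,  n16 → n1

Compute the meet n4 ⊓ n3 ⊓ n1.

Common lower bounds of {n4, n3, n1}: n11, n17.
The greatest among these is n11.

n11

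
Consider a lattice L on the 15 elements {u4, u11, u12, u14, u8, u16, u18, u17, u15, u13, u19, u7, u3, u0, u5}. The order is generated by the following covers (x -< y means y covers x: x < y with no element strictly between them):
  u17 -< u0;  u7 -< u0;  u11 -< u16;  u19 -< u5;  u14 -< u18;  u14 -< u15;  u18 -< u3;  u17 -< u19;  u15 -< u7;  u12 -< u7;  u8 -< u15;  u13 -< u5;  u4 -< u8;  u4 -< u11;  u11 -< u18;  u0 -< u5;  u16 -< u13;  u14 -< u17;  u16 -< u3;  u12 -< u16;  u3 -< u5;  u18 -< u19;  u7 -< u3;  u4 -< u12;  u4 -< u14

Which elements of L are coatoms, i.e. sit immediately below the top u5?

u0, u13, u19, u3

The coatoms are exactly the elements covered by u5: u0, u13, u19, u3.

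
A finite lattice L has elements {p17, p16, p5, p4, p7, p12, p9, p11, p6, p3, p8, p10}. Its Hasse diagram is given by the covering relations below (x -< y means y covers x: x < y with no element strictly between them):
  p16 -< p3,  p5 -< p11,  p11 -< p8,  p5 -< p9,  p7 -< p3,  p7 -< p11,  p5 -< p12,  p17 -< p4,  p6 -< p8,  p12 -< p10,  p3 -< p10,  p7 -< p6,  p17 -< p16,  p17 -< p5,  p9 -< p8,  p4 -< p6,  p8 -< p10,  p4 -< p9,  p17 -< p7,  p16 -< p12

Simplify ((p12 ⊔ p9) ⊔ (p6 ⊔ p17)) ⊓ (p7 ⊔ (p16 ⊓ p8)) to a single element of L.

p12 ∨ p9 = p10
p6 ∨ p17 = p6
p10 ∨ p6 = p10
p16 ∧ p8 = p17
p7 ∨ p17 = p7
p10 ∧ p7 = p7

p7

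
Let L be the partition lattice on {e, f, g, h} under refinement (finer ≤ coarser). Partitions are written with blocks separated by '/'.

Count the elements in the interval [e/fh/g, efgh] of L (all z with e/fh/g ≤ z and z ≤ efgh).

The interval [e/fh/g, efgh] = {e/fgh, e/fh/g, efgh, efh/g, eg/fh}, which has 5 elements.

5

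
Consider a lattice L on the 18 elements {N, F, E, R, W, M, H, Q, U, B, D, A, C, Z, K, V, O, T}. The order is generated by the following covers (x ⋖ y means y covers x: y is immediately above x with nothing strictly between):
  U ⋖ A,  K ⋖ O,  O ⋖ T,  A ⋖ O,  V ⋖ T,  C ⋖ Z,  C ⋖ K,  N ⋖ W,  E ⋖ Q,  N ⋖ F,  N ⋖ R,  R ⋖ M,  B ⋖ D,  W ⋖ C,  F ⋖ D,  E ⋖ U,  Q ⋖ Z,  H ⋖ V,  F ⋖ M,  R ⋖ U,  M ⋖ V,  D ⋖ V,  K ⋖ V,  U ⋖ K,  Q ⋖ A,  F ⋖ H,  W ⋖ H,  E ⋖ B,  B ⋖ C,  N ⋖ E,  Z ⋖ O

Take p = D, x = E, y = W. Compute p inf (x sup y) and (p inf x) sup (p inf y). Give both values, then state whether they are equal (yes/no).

B; E; no

x sup y = C, so p inf (x sup y) = D inf C = B.
p inf x = E and p inf y = N, so (p inf x) sup (p inf y) = E sup N = E.
Equal: no.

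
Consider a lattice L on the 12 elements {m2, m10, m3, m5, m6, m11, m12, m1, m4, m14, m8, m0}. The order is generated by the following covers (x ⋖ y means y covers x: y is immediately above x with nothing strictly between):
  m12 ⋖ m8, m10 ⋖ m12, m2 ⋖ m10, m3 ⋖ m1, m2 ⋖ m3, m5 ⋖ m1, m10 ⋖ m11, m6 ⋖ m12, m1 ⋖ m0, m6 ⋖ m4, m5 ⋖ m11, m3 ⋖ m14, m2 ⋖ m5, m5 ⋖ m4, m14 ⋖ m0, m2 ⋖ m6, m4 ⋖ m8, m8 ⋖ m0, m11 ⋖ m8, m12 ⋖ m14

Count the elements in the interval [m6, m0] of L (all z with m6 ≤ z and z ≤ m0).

6

The interval [m6, m0] = {m0, m12, m14, m4, m6, m8}, which has 6 elements.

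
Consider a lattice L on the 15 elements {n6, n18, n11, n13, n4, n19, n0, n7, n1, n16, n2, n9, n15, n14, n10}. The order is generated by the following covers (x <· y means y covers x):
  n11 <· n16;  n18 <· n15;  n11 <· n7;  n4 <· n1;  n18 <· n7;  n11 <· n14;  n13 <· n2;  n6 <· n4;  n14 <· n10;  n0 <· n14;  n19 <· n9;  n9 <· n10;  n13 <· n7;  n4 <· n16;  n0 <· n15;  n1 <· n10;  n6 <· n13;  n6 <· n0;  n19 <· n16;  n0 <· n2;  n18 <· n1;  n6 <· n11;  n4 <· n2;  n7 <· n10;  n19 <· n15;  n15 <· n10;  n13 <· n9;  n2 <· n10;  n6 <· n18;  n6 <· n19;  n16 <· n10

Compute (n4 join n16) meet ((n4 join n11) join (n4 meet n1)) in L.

n16

n4 ∨ n16 = n16
n4 ∨ n11 = n16
n4 ∧ n1 = n4
n16 ∨ n4 = n16
n16 ∧ n16 = n16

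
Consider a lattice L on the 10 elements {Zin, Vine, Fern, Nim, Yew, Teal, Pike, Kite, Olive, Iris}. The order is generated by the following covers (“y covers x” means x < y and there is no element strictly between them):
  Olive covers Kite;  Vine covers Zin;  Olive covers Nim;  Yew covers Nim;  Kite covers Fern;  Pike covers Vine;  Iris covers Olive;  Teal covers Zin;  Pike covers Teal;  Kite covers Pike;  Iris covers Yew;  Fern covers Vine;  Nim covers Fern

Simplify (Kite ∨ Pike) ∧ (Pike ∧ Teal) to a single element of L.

Teal

Kite ∨ Pike = Kite
Pike ∧ Teal = Teal
Kite ∧ Teal = Teal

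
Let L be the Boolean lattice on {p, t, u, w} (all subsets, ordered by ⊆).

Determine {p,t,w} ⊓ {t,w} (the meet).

{t,w}

Common lower bounds of {{p,t,w}, {t,w}}: {t,w}, {t}, {w}, {}.
The greatest among these is {t,w}.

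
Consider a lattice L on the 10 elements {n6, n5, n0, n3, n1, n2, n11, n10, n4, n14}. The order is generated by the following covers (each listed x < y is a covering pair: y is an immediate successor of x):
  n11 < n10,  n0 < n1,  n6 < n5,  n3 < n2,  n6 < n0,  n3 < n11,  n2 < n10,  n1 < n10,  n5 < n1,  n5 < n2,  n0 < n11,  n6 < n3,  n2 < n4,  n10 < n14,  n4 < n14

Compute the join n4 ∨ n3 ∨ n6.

Common upper bounds of {n4, n3, n6}: n14, n4.
The least among these is n4.

n4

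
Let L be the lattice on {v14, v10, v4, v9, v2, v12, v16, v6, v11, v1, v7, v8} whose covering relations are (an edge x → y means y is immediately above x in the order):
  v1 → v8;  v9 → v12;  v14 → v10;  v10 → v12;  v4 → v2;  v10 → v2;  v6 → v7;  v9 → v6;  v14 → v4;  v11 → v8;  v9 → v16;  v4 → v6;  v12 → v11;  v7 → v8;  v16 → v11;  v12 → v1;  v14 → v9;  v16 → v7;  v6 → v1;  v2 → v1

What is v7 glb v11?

v16

Common lower bounds of {v7, v11}: v14, v16, v9.
The greatest among these is v16.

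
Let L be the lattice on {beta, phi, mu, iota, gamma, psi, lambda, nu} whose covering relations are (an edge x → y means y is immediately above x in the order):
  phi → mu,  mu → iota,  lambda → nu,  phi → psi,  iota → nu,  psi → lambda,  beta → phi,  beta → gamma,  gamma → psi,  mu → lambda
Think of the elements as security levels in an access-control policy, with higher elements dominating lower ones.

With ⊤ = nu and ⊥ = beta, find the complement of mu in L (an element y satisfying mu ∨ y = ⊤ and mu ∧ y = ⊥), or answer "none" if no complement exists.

For every candidate y, either mu ∨ y ≠ nu or mu ∧ y ≠ beta; no complement exists.

none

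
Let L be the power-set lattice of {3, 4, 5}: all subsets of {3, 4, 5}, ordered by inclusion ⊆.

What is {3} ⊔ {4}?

{3,4}

Common upper bounds of {{3}, {4}}: {3,4,5}, {3,4}.
The least among these is {3,4}.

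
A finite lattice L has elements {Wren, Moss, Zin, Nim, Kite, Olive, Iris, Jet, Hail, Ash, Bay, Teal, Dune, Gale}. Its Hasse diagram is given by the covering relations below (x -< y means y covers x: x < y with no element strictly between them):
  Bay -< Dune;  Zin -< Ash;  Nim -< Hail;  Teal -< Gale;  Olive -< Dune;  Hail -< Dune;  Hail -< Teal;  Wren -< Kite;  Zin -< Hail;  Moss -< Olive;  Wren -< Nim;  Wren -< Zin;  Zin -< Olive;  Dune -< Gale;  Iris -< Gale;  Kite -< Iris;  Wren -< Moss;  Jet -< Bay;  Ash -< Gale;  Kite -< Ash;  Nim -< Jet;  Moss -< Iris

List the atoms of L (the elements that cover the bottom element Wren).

Kite, Moss, Nim, Zin

The atoms are exactly the elements that cover Wren: Kite, Moss, Nim, Zin.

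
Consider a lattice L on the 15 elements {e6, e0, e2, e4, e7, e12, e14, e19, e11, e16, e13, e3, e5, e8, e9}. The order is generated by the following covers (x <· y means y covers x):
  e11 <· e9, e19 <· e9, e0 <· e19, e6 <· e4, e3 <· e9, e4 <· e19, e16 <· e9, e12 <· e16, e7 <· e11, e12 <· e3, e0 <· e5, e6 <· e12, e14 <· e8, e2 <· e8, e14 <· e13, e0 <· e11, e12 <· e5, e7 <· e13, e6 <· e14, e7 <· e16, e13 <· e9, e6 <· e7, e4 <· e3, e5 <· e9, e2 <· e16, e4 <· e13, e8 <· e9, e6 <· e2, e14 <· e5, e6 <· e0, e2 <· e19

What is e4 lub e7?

Common upper bounds of {e4, e7}: e13, e9.
The least among these is e13.

e13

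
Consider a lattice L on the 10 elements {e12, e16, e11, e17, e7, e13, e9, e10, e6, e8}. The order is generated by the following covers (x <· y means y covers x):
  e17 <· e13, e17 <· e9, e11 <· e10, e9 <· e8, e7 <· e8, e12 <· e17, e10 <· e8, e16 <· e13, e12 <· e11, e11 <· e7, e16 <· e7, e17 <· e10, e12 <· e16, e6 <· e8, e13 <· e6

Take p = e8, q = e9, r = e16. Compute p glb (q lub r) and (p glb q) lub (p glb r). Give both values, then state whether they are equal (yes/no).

q lub r = e8, so p glb (q lub r) = e8 glb e8 = e8.
p glb q = e9 and p glb r = e16, so (p glb q) lub (p glb r) = e9 lub e16 = e8.
Equal: yes.

e8; e8; yes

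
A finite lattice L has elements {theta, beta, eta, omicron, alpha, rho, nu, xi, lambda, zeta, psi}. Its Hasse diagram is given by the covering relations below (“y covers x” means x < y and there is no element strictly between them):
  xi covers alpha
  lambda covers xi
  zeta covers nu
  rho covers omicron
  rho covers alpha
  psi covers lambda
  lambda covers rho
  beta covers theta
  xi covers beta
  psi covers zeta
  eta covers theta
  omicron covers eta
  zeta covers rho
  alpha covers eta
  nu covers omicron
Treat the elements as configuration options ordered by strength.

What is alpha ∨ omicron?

rho

Common upper bounds of {alpha, omicron}: lambda, psi, rho, zeta.
The least among these is rho.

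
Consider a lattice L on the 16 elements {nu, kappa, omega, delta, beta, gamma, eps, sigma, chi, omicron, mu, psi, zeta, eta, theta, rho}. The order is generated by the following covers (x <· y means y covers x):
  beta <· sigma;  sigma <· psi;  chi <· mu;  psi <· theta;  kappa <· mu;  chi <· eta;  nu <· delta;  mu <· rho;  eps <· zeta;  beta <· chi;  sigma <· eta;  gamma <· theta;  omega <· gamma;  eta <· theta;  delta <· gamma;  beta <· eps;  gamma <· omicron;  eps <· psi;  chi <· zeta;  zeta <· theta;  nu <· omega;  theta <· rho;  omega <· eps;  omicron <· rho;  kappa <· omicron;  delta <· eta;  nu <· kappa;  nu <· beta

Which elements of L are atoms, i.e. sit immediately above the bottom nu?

The atoms are exactly the elements that cover nu: beta, delta, kappa, omega.

beta, delta, kappa, omega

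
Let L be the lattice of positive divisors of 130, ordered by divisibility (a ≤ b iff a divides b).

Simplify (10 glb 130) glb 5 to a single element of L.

5

10 ∧ 130 = 10
10 ∧ 5 = 5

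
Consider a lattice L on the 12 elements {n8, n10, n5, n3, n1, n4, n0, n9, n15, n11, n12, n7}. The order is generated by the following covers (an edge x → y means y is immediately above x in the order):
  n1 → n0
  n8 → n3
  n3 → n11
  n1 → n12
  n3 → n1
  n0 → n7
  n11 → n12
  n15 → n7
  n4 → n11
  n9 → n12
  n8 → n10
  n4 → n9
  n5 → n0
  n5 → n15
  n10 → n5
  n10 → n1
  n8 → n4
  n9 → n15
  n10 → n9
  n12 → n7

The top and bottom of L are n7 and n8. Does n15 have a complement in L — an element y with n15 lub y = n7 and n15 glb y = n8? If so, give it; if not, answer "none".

n3

Need y with n15 ∨ y = n7 and n15 ∧ y = n8.
Checking each element gives: n3.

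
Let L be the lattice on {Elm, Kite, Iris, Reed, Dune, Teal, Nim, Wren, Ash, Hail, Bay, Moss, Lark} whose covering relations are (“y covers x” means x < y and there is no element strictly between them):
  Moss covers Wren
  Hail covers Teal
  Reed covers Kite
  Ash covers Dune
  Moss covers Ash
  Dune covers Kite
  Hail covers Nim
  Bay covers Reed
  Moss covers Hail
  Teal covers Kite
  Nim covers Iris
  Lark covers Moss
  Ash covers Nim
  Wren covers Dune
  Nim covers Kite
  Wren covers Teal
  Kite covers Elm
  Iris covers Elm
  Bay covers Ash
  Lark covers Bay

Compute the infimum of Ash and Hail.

Nim

Common lower bounds of {Ash, Hail}: Elm, Iris, Kite, Nim.
The greatest among these is Nim.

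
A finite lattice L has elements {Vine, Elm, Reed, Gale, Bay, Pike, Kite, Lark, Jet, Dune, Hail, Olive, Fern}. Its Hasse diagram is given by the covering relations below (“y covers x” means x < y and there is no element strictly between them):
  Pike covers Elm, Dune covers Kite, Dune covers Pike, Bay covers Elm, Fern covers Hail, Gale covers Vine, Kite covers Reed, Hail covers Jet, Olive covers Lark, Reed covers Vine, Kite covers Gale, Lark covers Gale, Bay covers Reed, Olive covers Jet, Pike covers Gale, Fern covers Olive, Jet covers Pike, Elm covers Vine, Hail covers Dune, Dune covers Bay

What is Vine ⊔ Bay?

Bay

Common upper bounds of {Vine, Bay}: Bay, Dune, Fern, Hail.
The least among these is Bay.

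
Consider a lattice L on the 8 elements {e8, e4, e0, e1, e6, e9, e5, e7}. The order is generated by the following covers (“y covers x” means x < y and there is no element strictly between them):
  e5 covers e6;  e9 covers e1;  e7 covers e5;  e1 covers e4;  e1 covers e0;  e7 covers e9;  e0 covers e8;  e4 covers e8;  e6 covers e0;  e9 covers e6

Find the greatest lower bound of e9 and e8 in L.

Common lower bounds of {e9, e8}: e8.
The greatest among these is e8.

e8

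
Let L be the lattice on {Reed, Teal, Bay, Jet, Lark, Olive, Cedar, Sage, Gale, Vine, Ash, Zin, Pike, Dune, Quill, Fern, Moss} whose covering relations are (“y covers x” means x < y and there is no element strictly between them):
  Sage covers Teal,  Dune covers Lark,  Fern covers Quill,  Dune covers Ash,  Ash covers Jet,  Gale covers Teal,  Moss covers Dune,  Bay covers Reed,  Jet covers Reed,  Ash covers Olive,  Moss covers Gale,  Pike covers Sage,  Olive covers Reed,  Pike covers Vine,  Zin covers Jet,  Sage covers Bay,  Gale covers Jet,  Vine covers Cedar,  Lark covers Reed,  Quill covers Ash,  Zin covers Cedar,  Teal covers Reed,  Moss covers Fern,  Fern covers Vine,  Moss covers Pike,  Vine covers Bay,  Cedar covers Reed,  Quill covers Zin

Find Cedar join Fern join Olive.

Common upper bounds of {Cedar, Fern, Olive}: Fern, Moss.
The least among these is Fern.

Fern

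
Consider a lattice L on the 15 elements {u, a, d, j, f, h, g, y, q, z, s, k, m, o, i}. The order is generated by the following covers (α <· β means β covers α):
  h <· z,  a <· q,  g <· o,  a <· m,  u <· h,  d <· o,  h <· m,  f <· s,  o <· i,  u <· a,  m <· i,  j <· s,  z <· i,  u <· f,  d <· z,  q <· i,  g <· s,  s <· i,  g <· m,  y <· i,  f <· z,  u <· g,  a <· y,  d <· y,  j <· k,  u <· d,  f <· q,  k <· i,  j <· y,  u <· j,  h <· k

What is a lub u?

a

Common upper bounds of {a, u}: a, i, m, q, y.
The least among these is a.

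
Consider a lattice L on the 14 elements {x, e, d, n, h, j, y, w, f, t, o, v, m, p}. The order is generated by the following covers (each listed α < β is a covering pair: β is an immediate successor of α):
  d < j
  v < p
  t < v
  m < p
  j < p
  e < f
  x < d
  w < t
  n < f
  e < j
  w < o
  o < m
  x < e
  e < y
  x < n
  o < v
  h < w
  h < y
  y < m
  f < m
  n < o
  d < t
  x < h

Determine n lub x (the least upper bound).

n

Common upper bounds of {n, x}: f, m, n, o, p, v.
The least among these is n.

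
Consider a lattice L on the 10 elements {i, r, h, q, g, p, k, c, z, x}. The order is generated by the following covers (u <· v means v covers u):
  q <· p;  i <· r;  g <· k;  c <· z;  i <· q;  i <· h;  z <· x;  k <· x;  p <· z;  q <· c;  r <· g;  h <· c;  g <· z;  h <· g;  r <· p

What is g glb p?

r

Common lower bounds of {g, p}: i, r.
The greatest among these is r.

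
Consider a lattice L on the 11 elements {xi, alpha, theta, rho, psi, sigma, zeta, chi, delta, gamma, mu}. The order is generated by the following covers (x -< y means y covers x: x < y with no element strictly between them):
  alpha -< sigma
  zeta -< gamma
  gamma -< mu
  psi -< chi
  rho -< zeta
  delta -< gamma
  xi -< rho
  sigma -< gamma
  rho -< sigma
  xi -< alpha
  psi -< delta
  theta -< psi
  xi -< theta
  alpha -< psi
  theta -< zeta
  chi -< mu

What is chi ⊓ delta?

psi

Common lower bounds of {chi, delta}: alpha, psi, theta, xi.
The greatest among these is psi.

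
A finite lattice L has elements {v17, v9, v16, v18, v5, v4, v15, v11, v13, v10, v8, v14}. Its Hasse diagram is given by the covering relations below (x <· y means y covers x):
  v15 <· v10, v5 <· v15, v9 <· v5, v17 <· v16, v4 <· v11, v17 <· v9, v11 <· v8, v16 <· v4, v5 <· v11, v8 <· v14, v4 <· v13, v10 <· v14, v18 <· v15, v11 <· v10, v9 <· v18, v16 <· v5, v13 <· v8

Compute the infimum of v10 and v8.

Common lower bounds of {v10, v8}: v11, v16, v17, v4, v5, v9.
The greatest among these is v11.

v11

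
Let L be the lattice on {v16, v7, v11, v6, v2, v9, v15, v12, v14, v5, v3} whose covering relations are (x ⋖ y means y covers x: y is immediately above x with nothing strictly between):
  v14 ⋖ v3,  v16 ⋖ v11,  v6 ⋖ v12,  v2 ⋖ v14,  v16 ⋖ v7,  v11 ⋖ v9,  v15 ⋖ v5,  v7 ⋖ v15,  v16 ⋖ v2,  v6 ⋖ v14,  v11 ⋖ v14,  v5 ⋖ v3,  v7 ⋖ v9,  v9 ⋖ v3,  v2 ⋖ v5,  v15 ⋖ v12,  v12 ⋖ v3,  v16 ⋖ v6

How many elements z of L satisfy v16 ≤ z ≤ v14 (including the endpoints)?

5

The interval [v16, v14] = {v11, v14, v16, v2, v6}, which has 5 elements.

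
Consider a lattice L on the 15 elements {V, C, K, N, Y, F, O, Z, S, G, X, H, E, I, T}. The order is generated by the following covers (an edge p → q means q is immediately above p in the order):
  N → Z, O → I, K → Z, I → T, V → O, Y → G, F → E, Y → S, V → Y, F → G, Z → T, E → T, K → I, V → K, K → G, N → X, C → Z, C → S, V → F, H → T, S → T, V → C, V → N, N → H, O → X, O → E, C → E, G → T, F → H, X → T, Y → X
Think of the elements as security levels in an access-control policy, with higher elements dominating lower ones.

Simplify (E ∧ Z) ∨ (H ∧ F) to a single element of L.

E ∧ Z = C
H ∧ F = F
C ∨ F = E

E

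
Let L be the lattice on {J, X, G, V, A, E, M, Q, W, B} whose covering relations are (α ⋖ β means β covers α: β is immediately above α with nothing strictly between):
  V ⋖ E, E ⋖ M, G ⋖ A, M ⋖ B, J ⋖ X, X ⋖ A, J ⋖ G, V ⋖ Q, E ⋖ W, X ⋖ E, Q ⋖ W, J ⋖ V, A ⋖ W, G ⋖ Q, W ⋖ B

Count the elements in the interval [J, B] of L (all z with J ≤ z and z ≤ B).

10

The interval [J, B] = {A, B, E, G, J, M, Q, V, W, X}, which has 10 elements.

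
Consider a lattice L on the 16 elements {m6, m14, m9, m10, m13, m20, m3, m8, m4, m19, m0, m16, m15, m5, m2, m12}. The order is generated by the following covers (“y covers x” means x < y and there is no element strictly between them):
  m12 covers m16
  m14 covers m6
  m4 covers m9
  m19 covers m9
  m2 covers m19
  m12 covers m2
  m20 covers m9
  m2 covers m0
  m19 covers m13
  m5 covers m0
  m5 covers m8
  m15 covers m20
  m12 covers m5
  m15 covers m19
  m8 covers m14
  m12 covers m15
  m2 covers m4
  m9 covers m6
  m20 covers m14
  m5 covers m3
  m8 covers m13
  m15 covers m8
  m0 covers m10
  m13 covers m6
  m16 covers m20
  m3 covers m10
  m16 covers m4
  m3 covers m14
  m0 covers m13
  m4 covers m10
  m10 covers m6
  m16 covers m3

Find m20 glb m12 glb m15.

m20

Common lower bounds of {m20, m12, m15}: m14, m20, m6, m9.
The greatest among these is m20.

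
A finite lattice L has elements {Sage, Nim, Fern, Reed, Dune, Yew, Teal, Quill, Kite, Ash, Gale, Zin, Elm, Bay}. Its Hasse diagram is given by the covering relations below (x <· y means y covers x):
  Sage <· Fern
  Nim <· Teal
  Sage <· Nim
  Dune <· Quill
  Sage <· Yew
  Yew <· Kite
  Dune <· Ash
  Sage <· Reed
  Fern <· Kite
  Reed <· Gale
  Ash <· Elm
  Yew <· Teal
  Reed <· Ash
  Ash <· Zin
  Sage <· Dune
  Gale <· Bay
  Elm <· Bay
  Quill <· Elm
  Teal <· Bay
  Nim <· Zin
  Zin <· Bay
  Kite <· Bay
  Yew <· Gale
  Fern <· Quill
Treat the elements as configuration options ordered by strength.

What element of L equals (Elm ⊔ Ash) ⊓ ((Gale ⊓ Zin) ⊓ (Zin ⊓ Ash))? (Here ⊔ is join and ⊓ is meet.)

Elm ∨ Ash = Elm
Gale ∧ Zin = Reed
Zin ∧ Ash = Ash
Reed ∧ Ash = Reed
Elm ∧ Reed = Reed

Reed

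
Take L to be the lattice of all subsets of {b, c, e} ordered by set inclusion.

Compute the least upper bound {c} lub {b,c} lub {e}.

{b,c,e}

Under ⊆, join is union: {c} ∪ {b,c} ∪ {e} = {b,c,e}.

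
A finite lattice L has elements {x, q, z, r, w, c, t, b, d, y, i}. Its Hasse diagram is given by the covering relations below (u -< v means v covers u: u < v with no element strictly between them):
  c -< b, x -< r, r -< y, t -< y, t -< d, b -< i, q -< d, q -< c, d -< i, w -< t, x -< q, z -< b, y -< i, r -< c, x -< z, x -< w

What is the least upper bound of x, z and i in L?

i

Common upper bounds of {x, z, i}: i.
The least among these is i.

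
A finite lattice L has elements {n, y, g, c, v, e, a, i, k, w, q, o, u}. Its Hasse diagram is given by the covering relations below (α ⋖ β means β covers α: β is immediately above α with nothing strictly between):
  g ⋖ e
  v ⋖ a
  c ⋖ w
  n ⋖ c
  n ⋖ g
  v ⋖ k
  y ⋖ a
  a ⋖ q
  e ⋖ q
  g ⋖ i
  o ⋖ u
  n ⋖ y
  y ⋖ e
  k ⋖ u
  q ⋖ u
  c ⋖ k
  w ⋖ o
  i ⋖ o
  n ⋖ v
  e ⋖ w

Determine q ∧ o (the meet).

Common lower bounds of {q, o}: e, g, n, y.
The greatest among these is e.

e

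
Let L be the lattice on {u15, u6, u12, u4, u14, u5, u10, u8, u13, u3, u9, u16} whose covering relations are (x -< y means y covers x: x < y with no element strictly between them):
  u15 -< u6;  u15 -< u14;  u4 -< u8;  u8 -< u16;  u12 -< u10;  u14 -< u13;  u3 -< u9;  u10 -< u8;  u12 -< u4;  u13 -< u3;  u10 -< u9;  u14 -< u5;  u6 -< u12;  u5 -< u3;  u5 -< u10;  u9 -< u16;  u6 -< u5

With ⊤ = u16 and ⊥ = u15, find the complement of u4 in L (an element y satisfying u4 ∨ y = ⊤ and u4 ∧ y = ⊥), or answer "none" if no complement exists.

Need y with u4 ∨ y = u16 and u4 ∧ y = u15.
Checking each element gives: u13.

u13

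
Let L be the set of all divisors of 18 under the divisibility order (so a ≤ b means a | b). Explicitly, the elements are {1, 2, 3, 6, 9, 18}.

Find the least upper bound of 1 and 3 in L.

In the divisibility order, the join is the least common multiple: lcm(1, 3) = 3.

3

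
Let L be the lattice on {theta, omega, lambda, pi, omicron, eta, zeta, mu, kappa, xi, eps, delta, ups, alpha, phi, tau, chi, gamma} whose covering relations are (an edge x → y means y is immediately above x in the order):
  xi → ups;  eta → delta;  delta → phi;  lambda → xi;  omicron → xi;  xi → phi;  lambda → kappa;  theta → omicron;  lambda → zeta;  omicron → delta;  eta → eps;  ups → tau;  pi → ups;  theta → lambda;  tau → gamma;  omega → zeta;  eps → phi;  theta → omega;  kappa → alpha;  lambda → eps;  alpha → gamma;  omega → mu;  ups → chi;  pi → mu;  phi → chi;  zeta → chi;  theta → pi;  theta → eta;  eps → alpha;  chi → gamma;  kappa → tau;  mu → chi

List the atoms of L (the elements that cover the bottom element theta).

eta, lambda, omega, omicron, pi

The atoms are exactly the elements that cover theta: eta, lambda, omega, omicron, pi.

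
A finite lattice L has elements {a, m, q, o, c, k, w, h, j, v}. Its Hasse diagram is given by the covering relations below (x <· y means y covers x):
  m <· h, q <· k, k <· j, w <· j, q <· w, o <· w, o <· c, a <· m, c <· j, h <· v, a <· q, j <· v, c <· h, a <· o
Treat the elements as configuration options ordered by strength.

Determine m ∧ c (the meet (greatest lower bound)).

a

Common lower bounds of {m, c}: a.
The greatest among these is a.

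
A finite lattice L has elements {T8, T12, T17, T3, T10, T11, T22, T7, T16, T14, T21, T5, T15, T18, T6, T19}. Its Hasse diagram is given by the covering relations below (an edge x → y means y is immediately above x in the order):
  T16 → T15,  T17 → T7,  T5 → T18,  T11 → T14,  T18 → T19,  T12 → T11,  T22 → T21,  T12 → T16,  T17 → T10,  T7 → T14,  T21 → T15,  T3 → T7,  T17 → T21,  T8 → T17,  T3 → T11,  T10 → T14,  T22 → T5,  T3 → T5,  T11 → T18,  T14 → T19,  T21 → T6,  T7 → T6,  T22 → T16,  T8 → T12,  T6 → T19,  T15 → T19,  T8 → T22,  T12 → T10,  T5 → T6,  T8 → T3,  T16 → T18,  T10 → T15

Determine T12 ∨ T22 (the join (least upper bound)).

Common upper bounds of {T12, T22}: T15, T16, T18, T19.
The least among these is T16.

T16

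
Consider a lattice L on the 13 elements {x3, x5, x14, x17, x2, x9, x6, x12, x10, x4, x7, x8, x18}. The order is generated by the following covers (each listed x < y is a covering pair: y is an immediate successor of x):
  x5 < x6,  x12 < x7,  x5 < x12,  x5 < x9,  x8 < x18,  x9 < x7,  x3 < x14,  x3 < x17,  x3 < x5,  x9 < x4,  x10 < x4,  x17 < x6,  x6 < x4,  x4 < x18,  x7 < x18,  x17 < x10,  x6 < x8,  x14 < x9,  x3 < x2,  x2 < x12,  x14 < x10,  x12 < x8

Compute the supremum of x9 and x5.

Common upper bounds of {x9, x5}: x18, x4, x7, x9.
The least among these is x9.

x9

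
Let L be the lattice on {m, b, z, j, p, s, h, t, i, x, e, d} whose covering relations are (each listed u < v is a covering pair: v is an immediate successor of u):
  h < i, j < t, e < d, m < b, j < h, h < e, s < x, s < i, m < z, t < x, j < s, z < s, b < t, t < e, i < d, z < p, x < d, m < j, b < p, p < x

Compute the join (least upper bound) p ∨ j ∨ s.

x

Common upper bounds of {p, j, s}: d, x.
The least among these is x.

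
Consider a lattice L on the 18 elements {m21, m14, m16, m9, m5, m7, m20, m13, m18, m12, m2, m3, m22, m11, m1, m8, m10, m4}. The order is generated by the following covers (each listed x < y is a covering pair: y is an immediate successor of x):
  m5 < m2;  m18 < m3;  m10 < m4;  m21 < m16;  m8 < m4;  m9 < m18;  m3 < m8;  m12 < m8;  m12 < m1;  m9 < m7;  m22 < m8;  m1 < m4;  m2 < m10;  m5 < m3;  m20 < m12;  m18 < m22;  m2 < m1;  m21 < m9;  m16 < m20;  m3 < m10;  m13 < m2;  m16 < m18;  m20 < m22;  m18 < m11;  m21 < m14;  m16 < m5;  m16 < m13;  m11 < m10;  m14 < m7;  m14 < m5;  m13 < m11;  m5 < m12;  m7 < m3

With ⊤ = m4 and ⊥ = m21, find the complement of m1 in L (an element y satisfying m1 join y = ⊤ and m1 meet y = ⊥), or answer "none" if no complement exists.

Need y with m1 ∨ y = m4 and m1 ∧ y = m21.
Checking each element gives: m9.

m9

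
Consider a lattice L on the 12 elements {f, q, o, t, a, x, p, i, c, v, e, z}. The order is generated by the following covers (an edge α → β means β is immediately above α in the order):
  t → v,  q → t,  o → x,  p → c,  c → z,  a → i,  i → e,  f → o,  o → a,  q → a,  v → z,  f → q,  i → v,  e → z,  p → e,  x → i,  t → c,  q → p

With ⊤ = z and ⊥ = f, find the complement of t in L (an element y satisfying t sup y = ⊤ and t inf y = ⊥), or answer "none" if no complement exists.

For every candidate y, either t ∨ y ≠ z or t ∧ y ≠ f; no complement exists.

none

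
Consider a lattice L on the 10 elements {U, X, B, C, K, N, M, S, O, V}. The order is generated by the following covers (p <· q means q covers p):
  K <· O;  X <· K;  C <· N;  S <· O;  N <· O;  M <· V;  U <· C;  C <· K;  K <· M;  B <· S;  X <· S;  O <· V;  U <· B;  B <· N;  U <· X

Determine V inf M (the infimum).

M

Common lower bounds of {V, M}: C, K, M, U, X.
The greatest among these is M.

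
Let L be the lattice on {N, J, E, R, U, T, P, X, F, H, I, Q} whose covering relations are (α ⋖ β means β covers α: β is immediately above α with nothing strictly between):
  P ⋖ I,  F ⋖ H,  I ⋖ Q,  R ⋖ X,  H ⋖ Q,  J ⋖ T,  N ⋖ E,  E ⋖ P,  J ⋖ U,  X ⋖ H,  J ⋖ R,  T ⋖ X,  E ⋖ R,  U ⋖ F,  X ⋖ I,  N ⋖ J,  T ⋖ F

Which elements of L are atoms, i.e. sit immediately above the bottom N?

E, J

The atoms are exactly the elements that cover N: E, J.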